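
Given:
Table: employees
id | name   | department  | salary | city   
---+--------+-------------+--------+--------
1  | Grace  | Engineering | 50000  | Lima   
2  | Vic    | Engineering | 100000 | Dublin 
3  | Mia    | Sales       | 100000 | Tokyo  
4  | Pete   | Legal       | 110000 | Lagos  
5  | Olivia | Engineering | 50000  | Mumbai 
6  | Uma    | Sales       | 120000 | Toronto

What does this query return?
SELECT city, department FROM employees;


Projecting columns: city, department

6 rows:
Lima, Engineering
Dublin, Engineering
Tokyo, Sales
Lagos, Legal
Mumbai, Engineering
Toronto, Sales


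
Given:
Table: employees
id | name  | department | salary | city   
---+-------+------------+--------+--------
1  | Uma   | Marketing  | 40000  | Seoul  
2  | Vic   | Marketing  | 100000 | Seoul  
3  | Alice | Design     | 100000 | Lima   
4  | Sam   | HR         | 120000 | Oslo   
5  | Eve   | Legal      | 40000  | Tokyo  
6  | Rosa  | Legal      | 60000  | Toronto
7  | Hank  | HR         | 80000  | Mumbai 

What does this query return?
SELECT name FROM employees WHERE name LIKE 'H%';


LIKE 'H%' matches names starting with 'H'
Matching: 1

1 rows:
Hank


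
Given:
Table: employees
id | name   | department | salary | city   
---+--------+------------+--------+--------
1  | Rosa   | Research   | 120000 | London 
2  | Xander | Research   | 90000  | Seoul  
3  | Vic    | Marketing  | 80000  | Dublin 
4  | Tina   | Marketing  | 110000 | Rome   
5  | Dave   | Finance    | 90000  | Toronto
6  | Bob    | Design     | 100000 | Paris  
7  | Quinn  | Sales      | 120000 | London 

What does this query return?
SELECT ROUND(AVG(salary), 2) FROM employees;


SUM(salary) = 710000
COUNT = 7
ROUND(AVG, 2) = ROUND(710000 / 7, 2) = 101428.57

101428.57


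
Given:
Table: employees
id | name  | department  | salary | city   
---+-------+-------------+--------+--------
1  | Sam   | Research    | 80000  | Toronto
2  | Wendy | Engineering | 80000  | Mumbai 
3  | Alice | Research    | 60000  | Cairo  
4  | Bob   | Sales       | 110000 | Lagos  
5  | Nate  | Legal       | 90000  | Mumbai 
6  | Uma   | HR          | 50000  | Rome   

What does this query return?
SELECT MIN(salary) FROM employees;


Salaries: 80000, 80000, 60000, 110000, 90000, 50000
MIN = 50000

50000


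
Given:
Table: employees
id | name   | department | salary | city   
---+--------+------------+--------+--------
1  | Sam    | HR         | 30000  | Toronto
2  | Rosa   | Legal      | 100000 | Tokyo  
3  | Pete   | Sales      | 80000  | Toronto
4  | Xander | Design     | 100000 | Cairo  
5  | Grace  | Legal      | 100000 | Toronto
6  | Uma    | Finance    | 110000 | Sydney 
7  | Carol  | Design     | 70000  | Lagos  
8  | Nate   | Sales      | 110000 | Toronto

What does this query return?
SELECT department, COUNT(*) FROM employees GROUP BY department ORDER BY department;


Assigning each row to its department group:
  Sam -> HR
  Rosa -> Legal
  Pete -> Sales
  Xander -> Design
  Grace -> Legal
  Uma -> Finance
  Carol -> Design
  Nate -> Sales


5 groups:
Design, 2
Finance, 1
HR, 1
Legal, 2
Sales, 2


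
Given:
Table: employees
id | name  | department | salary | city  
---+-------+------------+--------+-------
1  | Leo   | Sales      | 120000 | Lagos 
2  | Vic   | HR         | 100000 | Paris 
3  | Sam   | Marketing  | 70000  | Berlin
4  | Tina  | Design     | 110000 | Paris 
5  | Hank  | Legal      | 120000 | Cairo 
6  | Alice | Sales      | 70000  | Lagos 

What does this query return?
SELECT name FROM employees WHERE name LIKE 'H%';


LIKE 'H%' matches names starting with 'H'
Matching: 1

1 rows:
Hank


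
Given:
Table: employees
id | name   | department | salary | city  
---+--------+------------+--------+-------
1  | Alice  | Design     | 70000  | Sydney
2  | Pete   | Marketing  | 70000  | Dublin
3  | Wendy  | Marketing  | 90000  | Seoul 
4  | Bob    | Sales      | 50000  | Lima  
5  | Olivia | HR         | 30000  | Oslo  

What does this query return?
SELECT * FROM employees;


SELECT * returns all 5 rows with all columns

5 rows:
1, Alice, Design, 70000, Sydney
2, Pete, Marketing, 70000, Dublin
3, Wendy, Marketing, 90000, Seoul
4, Bob, Sales, 50000, Lima
5, Olivia, HR, 30000, Oslo


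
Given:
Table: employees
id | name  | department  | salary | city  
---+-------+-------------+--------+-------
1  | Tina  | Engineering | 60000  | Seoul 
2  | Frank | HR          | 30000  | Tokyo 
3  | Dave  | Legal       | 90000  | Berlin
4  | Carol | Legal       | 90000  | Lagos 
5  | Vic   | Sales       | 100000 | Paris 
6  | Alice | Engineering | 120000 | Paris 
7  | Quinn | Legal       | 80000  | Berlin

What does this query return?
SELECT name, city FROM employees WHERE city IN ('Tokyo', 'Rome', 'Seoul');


Filtering: city IN ('Tokyo', 'Rome', 'Seoul')
Matching: 2 rows

2 rows:
Tina, Seoul
Frank, Tokyo


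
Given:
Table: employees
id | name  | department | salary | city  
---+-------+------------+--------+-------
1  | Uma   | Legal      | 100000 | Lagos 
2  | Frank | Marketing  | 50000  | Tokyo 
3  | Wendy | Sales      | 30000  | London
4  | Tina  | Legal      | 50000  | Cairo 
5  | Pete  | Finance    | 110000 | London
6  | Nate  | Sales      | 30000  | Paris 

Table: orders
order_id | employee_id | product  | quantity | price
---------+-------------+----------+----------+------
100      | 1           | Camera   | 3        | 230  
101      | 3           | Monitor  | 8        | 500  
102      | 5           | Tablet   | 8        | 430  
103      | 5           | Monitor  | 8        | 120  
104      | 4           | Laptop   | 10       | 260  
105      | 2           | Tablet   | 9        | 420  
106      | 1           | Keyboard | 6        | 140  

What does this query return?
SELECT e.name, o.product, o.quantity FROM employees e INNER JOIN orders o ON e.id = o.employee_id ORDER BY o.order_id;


Joining employees.id = orders.employee_id:
  employee Uma (id=1) -> order Camera
  employee Wendy (id=3) -> order Monitor
  employee Pete (id=5) -> order Tablet
  employee Pete (id=5) -> order Monitor
  employee Tina (id=4) -> order Laptop
  employee Frank (id=2) -> order Tablet
  employee Uma (id=1) -> order Keyboard


7 rows:
Uma, Camera, 3
Wendy, Monitor, 8
Pete, Tablet, 8
Pete, Monitor, 8
Tina, Laptop, 10
Frank, Tablet, 9
Uma, Keyboard, 6


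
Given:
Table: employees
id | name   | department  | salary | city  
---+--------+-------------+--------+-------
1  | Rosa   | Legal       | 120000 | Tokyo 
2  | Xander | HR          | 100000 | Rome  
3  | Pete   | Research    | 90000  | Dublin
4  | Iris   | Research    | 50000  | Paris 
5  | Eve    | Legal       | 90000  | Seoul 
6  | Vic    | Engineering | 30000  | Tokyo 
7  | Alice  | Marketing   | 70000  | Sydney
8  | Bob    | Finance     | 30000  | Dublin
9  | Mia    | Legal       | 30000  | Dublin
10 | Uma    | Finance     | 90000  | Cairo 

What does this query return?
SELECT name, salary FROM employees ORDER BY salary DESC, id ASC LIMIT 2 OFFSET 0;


Sort by salary DESC (id ASC tiebreak), then skip 0 and take 2
Rows 1 through 2

2 rows:
Rosa, 120000
Xander, 100000


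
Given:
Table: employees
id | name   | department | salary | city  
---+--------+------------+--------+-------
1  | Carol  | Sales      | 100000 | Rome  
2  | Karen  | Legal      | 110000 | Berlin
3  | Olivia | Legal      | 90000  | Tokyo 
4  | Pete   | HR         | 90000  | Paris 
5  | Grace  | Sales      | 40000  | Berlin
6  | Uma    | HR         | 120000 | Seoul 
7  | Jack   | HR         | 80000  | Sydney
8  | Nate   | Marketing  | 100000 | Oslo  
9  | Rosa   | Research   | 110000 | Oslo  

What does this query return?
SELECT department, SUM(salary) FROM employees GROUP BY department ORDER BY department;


Summing salary within each department:
  HR: 90000 + 120000 + 80000 = 290000
  Legal: 110000 + 90000 = 200000
  Marketing: 100000 = 100000
  Research: 110000 = 110000
  Sales: 100000 + 40000 = 140000


5 groups:
HR, 290000
Legal, 200000
Marketing, 100000
Research, 110000
Sales, 140000


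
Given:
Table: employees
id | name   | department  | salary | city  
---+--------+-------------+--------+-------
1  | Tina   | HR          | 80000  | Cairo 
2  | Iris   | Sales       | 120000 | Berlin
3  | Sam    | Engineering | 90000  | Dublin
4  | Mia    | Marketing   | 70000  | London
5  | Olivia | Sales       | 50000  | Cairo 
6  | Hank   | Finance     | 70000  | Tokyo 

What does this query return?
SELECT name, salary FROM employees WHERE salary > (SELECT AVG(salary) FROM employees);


Subquery: AVG(salary) = 80000.0
Filtering: salary > 80000.0
  Iris (120000) -> MATCH
  Sam (90000) -> MATCH


2 rows:
Iris, 120000
Sam, 90000


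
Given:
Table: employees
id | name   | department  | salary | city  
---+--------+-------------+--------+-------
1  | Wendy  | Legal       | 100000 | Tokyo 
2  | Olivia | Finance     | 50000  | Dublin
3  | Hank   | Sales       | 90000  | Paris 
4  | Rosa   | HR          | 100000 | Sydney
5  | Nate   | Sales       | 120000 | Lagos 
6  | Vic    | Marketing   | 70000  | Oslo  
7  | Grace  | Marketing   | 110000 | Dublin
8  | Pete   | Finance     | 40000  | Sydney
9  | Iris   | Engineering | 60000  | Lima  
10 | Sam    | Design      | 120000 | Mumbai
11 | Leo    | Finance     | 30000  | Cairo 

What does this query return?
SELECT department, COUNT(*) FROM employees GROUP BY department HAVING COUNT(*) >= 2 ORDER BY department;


Groups with count >= 2:
  Finance: 3 -> PASS
  Marketing: 2 -> PASS
  Sales: 2 -> PASS
  Design: 1 -> filtered out
  Engineering: 1 -> filtered out
  HR: 1 -> filtered out
  Legal: 1 -> filtered out


3 groups:
Finance, 3
Marketing, 2
Sales, 2


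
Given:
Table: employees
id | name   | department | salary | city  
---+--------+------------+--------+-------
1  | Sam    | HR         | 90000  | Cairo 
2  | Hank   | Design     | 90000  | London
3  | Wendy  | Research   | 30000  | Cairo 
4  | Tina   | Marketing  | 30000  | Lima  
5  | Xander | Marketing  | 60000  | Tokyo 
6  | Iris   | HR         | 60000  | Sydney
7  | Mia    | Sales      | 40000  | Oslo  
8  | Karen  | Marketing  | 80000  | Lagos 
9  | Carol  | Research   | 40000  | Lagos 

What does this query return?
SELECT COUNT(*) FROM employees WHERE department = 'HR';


Counting rows where department = 'HR'
  Sam -> MATCH
  Iris -> MATCH


2


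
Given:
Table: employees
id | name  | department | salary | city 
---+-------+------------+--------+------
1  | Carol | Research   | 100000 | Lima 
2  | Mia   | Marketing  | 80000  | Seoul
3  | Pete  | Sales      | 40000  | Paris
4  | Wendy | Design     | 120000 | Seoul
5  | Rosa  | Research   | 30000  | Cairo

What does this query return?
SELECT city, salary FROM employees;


Projecting columns: city, salary

5 rows:
Lima, 100000
Seoul, 80000
Paris, 40000
Seoul, 120000
Cairo, 30000


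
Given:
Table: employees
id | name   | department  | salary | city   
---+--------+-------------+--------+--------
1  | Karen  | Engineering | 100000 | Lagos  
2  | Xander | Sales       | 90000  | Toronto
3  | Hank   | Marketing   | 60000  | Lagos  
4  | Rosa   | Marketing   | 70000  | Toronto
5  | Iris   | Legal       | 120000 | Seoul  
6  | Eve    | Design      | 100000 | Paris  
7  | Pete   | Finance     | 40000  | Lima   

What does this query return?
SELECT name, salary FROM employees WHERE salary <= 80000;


Filtering: salary <= 80000
Matching: 3 rows

3 rows:
Hank, 60000
Rosa, 70000
Pete, 40000


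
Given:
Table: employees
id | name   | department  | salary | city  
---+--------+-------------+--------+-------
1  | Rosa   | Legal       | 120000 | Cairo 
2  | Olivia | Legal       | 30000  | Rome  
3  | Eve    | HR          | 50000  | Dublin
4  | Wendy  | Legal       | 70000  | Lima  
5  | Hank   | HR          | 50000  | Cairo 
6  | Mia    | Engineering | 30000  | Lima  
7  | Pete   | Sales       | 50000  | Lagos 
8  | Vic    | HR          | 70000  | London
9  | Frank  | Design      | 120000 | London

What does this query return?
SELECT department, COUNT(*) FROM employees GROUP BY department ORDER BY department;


Assigning each row to its department group:
  Rosa -> Legal
  Olivia -> Legal
  Eve -> HR
  Wendy -> Legal
  Hank -> HR
  Mia -> Engineering
  Pete -> Sales
  Vic -> HR
  Frank -> Design


5 groups:
Design, 1
Engineering, 1
HR, 3
Legal, 3
Sales, 1


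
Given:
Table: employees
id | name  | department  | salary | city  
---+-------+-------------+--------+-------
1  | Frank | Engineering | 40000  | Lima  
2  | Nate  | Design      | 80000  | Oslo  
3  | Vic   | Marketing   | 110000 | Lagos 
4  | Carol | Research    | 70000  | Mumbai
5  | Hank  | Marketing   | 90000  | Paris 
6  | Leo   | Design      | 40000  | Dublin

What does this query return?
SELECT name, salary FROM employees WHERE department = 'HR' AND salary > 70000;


Filtering: department = 'HR' AND salary > 70000
Matching: 0 rows

Empty result set (0 rows)


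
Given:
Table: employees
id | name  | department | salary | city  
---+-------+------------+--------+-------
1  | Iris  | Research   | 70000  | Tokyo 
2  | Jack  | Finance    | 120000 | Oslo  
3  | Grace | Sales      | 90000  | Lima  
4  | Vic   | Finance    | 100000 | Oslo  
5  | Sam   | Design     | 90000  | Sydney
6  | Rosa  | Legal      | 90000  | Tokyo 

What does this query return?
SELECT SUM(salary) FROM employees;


SUM(salary) = 70000 + 120000 + 90000 + 100000 + 90000 + 90000 = 560000

560000


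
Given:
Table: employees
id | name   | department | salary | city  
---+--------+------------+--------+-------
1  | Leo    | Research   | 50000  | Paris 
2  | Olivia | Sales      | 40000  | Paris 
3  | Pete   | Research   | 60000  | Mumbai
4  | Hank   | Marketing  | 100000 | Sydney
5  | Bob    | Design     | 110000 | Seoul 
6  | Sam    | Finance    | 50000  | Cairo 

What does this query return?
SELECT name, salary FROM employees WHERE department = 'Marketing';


Filtering: department = 'Marketing'
Matching rows: 1

1 rows:
Hank, 100000


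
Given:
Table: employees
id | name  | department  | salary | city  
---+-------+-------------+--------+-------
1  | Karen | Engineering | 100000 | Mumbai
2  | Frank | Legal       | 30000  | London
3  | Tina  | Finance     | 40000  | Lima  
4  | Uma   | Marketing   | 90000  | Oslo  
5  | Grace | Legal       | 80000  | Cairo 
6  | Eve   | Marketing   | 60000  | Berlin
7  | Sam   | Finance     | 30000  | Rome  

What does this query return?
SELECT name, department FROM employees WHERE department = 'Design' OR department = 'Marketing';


Filtering: department = 'Design' OR 'Marketing'
Matching: 2 rows

2 rows:
Uma, Marketing
Eve, Marketing


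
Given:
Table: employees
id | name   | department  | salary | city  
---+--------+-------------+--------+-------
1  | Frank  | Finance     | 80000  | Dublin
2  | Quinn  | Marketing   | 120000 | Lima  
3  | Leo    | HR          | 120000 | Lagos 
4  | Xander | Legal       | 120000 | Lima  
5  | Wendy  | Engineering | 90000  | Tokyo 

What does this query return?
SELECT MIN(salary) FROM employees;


Salaries: 80000, 120000, 120000, 120000, 90000
MIN = 80000

80000


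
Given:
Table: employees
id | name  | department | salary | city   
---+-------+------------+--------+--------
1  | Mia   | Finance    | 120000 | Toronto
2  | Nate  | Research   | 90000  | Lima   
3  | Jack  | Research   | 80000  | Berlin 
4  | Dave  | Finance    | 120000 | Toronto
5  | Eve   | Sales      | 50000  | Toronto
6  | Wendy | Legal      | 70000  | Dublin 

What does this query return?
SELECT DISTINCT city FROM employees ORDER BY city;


All 'city' values (row order): Toronto, Lima, Berlin, Toronto, Toronto, Dublin
Removing duplicates leaves 4 unique value(s).

4 values:
Berlin
Dublin
Lima
Toronto


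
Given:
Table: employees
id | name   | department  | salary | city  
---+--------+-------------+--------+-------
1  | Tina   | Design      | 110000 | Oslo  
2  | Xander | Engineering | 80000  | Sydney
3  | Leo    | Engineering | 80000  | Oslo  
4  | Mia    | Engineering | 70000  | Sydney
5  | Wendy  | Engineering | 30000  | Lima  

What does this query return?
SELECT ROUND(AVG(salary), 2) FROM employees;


SUM(salary) = 370000
COUNT = 5
ROUND(AVG, 2) = ROUND(370000 / 5, 2) = 74000.0

74000.0


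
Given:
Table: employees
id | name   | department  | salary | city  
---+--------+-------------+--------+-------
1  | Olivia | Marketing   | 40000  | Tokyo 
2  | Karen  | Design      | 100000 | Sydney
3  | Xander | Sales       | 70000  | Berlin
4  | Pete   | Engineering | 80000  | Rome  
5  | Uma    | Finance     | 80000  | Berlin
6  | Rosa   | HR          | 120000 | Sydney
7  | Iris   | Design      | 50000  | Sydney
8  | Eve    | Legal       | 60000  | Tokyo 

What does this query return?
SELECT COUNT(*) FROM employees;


COUNT(*) counts all rows

8


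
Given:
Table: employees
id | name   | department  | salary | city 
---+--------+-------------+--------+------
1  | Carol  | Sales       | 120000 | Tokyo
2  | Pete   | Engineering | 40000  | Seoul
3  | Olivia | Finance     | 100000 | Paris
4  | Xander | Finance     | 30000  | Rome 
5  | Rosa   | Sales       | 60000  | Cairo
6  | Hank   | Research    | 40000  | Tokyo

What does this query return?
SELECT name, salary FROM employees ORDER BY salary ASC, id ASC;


Sorting by salary ASC, then id ASC for ties

6 rows:
Xander, 30000
Pete, 40000
Hank, 40000
Rosa, 60000
Olivia, 100000
Carol, 120000


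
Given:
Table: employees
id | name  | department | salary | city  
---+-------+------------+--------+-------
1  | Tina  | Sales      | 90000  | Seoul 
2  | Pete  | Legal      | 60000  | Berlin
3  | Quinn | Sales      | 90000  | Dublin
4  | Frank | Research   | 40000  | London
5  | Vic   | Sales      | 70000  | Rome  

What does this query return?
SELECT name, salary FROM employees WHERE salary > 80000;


Filtering: salary > 80000
Matching: 2 rows

2 rows:
Tina, 90000
Quinn, 90000


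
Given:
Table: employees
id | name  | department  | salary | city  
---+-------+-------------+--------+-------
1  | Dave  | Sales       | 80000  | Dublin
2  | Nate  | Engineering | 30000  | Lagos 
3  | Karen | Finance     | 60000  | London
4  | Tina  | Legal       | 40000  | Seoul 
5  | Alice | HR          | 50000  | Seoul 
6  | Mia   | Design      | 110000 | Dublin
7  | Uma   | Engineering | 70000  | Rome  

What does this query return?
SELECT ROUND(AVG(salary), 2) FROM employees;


SUM(salary) = 440000
COUNT = 7
ROUND(AVG, 2) = ROUND(440000 / 7, 2) = 62857.14

62857.14


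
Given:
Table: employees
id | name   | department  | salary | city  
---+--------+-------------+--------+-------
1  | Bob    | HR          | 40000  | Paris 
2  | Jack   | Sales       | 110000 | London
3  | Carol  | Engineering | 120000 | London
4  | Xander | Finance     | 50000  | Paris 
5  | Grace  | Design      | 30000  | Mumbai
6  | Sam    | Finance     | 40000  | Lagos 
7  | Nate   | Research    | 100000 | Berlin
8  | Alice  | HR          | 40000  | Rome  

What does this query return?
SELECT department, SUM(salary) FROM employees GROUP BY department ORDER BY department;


Summing salary within each department:
  Design: 30000 = 30000
  Engineering: 120000 = 120000
  Finance: 50000 + 40000 = 90000
  HR: 40000 + 40000 = 80000
  Research: 100000 = 100000
  Sales: 110000 = 110000


6 groups:
Design, 30000
Engineering, 120000
Finance, 90000
HR, 80000
Research, 100000
Sales, 110000


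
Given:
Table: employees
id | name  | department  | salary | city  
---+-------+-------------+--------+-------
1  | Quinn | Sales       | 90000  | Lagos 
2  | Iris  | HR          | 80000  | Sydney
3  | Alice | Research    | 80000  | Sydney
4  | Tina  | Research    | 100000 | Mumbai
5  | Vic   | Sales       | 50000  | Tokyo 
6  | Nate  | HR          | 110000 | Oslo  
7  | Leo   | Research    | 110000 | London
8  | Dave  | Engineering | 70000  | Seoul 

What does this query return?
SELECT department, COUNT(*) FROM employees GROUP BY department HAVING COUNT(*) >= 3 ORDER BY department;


Groups with count >= 3:
  Research: 3 -> PASS
  Engineering: 1 -> filtered out
  HR: 2 -> filtered out
  Sales: 2 -> filtered out


1 groups:
Research, 3


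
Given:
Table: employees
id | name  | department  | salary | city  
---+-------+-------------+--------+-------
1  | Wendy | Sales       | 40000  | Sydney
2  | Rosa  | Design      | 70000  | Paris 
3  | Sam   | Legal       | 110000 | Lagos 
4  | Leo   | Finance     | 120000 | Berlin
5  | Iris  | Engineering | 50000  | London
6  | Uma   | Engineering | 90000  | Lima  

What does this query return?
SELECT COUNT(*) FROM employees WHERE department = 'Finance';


Counting rows where department = 'Finance'
  Leo -> MATCH


1


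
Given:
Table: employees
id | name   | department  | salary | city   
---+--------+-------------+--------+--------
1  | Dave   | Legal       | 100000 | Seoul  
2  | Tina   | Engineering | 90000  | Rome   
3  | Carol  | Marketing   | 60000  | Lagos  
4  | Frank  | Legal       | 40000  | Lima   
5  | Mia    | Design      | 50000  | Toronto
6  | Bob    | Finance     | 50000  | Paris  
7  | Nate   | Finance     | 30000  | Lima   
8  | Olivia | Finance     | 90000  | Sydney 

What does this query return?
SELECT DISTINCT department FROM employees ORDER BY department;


All 'department' values (row order): Legal, Engineering, Marketing, Legal, Design, Finance, Finance, Finance
Removing duplicates leaves 5 unique value(s).

5 values:
Design
Engineering
Finance
Legal
Marketing


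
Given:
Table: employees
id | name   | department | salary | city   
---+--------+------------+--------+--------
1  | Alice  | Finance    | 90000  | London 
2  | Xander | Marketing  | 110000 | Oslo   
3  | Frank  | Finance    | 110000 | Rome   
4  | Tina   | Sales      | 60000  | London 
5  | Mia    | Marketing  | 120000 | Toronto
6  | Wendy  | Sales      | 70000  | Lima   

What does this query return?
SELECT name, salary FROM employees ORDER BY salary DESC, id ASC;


Sorting by salary DESC, then id ASC for ties

6 rows:
Mia, 120000
Xander, 110000
Frank, 110000
Alice, 90000
Wendy, 70000
Tina, 60000


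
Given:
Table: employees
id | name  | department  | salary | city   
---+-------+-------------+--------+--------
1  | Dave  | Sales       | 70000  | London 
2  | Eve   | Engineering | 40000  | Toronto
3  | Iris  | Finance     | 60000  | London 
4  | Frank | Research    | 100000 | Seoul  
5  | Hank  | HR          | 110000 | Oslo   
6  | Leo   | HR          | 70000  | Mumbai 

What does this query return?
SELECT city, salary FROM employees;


Projecting columns: city, salary

6 rows:
London, 70000
Toronto, 40000
London, 60000
Seoul, 100000
Oslo, 110000
Mumbai, 70000


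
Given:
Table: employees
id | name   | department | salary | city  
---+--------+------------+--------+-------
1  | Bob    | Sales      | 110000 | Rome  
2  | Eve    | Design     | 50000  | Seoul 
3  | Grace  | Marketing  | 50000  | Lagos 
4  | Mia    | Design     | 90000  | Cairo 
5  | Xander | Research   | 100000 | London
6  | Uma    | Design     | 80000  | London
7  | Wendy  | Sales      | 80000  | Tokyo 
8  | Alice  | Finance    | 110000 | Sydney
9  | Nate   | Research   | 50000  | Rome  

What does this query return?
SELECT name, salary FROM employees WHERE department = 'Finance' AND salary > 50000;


Filtering: department = 'Finance' AND salary > 50000
Matching: 1 rows

1 rows:
Alice, 110000


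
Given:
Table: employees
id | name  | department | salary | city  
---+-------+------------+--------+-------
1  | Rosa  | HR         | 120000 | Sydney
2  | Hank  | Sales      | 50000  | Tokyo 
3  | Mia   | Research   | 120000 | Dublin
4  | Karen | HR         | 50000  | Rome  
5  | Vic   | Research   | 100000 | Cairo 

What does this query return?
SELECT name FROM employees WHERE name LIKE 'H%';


LIKE 'H%' matches names starting with 'H'
Matching: 1

1 rows:
Hank


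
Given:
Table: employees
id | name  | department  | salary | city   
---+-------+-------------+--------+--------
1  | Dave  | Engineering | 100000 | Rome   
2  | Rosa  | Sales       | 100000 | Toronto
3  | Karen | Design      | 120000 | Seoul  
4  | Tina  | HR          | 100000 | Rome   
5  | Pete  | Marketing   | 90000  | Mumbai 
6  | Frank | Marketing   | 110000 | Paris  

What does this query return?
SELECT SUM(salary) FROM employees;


SUM(salary) = 100000 + 100000 + 120000 + 100000 + 90000 + 110000 = 620000

620000


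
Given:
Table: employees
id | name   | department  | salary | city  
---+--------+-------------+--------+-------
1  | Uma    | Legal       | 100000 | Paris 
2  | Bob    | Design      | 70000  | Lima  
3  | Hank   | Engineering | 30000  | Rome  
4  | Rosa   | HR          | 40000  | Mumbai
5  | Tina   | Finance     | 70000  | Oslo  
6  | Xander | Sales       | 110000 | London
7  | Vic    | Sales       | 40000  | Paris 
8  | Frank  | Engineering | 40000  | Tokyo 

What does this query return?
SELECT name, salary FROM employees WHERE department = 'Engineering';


Filtering: department = 'Engineering'
Matching rows: 2

2 rows:
Hank, 30000
Frank, 40000


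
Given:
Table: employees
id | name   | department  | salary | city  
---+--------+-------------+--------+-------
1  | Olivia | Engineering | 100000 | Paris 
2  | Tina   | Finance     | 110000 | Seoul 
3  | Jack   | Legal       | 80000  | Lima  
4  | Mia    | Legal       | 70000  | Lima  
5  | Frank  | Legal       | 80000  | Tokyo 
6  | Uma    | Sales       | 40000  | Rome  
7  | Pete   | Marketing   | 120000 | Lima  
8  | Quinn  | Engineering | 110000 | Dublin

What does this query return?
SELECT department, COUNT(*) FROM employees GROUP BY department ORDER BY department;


Assigning each row to its department group:
  Olivia -> Engineering
  Tina -> Finance
  Jack -> Legal
  Mia -> Legal
  Frank -> Legal
  Uma -> Sales
  Pete -> Marketing
  Quinn -> Engineering


5 groups:
Engineering, 2
Finance, 1
Legal, 3
Marketing, 1
Sales, 1


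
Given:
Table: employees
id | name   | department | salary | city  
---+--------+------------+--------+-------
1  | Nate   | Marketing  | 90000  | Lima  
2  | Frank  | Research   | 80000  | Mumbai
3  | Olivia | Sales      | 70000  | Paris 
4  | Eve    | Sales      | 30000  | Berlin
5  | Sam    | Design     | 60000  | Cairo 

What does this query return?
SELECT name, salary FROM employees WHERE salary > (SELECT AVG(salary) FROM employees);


Subquery: AVG(salary) = 66000.0
Filtering: salary > 66000.0
  Nate (90000) -> MATCH
  Frank (80000) -> MATCH
  Olivia (70000) -> MATCH


3 rows:
Nate, 90000
Frank, 80000
Olivia, 70000


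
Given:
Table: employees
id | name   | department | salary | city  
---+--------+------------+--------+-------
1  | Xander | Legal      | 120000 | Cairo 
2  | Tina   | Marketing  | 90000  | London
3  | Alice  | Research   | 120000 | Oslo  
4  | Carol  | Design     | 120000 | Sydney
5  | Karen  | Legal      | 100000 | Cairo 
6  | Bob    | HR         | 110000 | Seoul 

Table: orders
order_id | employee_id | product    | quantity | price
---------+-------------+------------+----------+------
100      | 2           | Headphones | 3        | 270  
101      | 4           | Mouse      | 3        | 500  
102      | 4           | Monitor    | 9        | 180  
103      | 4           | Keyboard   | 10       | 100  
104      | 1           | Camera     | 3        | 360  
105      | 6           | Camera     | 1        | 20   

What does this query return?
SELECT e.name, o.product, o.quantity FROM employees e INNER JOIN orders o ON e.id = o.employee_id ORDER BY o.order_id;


Joining employees.id = orders.employee_id:
  employee Tina (id=2) -> order Headphones
  employee Carol (id=4) -> order Mouse
  employee Carol (id=4) -> order Monitor
  employee Carol (id=4) -> order Keyboard
  employee Xander (id=1) -> order Camera
  employee Bob (id=6) -> order Camera


6 rows:
Tina, Headphones, 3
Carol, Mouse, 3
Carol, Monitor, 9
Carol, Keyboard, 10
Xander, Camera, 3
Bob, Camera, 1


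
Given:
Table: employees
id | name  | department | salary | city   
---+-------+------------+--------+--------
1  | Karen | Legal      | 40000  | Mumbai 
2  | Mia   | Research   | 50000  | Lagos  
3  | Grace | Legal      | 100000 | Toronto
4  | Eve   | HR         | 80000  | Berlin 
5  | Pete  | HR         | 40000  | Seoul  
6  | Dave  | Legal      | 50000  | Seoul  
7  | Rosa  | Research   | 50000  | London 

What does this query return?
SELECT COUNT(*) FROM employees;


COUNT(*) counts all rows

7


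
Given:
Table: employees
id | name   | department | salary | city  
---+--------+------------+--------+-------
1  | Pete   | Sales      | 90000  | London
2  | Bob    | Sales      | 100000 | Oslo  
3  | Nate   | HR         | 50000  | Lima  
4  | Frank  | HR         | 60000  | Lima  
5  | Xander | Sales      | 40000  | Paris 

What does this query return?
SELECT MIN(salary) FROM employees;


Salaries: 90000, 100000, 50000, 60000, 40000
MIN = 40000

40000


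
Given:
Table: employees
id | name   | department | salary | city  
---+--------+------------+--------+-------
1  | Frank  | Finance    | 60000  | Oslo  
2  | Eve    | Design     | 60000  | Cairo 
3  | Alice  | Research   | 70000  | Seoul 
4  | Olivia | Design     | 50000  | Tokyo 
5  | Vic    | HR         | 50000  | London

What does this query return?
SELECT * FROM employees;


SELECT * returns all 5 rows with all columns

5 rows:
1, Frank, Finance, 60000, Oslo
2, Eve, Design, 60000, Cairo
3, Alice, Research, 70000, Seoul
4, Olivia, Design, 50000, Tokyo
5, Vic, HR, 50000, London


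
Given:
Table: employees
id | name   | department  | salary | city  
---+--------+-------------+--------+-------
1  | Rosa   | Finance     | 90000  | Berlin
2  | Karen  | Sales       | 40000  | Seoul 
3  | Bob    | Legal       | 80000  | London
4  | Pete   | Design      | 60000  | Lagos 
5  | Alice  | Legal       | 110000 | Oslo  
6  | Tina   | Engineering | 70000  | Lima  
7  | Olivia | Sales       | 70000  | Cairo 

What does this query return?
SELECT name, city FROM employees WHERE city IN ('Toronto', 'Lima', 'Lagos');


Filtering: city IN ('Toronto', 'Lima', 'Lagos')
Matching: 2 rows

2 rows:
Pete, Lagos
Tina, Lima


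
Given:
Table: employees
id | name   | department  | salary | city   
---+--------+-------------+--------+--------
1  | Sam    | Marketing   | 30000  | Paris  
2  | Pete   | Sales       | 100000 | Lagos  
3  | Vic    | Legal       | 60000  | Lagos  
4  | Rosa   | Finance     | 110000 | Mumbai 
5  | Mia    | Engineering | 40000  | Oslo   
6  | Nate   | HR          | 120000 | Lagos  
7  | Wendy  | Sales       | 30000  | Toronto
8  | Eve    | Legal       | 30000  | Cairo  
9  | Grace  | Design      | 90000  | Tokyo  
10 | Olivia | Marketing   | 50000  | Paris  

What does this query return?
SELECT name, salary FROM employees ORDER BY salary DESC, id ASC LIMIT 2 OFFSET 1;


Sort by salary DESC (id ASC tiebreak), then skip 1 and take 2
Rows 2 through 3

2 rows:
Rosa, 110000
Pete, 100000


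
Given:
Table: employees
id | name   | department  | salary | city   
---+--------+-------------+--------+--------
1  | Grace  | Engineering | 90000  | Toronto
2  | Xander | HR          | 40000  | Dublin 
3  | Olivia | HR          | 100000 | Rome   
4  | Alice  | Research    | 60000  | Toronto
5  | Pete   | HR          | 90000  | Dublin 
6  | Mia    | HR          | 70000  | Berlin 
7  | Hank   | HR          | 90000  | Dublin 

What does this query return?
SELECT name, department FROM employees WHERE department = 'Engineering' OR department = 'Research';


Filtering: department = 'Engineering' OR 'Research'
Matching: 2 rows

2 rows:
Grace, Engineering
Alice, Research


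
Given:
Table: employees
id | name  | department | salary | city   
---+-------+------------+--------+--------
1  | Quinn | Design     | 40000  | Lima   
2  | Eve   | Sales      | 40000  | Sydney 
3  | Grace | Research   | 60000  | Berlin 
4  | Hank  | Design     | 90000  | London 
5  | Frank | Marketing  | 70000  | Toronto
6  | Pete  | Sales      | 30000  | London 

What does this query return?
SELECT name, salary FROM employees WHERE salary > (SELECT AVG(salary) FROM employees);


Subquery: AVG(salary) = 55000.0
Filtering: salary > 55000.0
  Grace (60000) -> MATCH
  Hank (90000) -> MATCH
  Frank (70000) -> MATCH


3 rows:
Grace, 60000
Hank, 90000
Frank, 70000


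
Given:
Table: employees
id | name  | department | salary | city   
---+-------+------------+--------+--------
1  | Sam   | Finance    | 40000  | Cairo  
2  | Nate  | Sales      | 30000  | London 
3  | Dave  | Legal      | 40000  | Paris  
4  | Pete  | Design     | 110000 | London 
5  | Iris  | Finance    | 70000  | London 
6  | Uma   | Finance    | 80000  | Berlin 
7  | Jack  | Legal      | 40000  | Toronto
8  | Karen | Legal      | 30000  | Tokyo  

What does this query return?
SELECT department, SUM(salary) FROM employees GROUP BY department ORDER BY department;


Summing salary within each department:
  Design: 110000 = 110000
  Finance: 40000 + 70000 + 80000 = 190000
  Legal: 40000 + 40000 + 30000 = 110000
  Sales: 30000 = 30000


4 groups:
Design, 110000
Finance, 190000
Legal, 110000
Sales, 30000


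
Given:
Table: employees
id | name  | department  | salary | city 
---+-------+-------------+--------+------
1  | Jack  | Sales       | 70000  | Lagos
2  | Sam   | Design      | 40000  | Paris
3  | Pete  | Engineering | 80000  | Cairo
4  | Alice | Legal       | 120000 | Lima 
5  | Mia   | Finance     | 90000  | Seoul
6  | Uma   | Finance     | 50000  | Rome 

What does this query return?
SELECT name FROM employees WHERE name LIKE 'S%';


LIKE 'S%' matches names starting with 'S'
Matching: 1

1 rows:
Sam


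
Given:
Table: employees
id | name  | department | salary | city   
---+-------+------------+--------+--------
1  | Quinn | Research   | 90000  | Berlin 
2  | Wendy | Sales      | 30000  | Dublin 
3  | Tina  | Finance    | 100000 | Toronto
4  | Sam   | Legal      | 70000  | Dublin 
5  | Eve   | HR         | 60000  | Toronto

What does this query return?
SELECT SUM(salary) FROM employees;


SUM(salary) = 90000 + 30000 + 100000 + 70000 + 60000 = 350000

350000


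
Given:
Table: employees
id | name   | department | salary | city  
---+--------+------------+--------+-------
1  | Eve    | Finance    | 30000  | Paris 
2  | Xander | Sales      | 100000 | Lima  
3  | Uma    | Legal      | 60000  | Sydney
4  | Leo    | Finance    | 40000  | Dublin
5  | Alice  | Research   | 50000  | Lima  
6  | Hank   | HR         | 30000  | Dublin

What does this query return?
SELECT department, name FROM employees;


Projecting columns: department, name

6 rows:
Finance, Eve
Sales, Xander
Legal, Uma
Finance, Leo
Research, Alice
HR, Hank


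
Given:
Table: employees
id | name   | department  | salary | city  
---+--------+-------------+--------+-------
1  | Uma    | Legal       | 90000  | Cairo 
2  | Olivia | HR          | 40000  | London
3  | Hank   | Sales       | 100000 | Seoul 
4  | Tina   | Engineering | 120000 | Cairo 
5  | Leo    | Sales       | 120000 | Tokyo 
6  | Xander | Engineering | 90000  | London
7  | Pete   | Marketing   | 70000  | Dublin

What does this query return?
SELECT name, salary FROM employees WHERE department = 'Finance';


Filtering: department = 'Finance'
Matching rows: 0

Empty result set (0 rows)


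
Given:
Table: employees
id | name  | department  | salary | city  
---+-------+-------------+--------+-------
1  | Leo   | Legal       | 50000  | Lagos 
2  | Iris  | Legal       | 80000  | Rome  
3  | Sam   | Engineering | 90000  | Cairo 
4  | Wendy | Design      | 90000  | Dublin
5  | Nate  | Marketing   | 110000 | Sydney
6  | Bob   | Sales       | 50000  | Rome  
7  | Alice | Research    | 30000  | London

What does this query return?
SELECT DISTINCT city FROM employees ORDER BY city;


All 'city' values (row order): Lagos, Rome, Cairo, Dublin, Sydney, Rome, London
Removing duplicates leaves 6 unique value(s).

6 values:
Cairo
Dublin
Lagos
London
Rome
Sydney


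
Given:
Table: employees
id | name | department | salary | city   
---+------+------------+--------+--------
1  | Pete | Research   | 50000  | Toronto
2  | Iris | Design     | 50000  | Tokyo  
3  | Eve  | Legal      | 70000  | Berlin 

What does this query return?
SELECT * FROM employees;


SELECT * returns all 3 rows with all columns

3 rows:
1, Pete, Research, 50000, Toronto
2, Iris, Design, 50000, Tokyo
3, Eve, Legal, 70000, Berlin


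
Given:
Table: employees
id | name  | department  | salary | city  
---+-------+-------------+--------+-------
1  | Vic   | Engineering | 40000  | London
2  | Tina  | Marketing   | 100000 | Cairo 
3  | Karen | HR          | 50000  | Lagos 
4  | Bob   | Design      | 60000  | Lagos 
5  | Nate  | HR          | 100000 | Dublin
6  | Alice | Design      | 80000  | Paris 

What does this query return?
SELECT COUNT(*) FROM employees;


COUNT(*) counts all rows

6


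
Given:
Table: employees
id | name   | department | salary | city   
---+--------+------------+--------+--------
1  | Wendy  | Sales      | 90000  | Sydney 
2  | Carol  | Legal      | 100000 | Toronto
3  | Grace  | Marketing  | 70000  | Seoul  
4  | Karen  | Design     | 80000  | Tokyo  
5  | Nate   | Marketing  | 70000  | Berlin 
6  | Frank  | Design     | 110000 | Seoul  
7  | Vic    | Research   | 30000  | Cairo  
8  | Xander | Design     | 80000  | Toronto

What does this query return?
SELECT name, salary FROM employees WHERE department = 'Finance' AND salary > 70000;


Filtering: department = 'Finance' AND salary > 70000
Matching: 0 rows

Empty result set (0 rows)


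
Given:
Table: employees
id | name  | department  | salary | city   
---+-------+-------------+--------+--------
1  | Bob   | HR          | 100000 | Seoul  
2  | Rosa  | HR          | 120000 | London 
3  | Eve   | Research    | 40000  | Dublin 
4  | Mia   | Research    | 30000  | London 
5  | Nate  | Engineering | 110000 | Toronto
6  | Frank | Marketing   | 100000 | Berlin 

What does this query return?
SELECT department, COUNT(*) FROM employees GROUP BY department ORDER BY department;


Assigning each row to its department group:
  Bob -> HR
  Rosa -> HR
  Eve -> Research
  Mia -> Research
  Nate -> Engineering
  Frank -> Marketing


4 groups:
Engineering, 1
HR, 2
Marketing, 1
Research, 2


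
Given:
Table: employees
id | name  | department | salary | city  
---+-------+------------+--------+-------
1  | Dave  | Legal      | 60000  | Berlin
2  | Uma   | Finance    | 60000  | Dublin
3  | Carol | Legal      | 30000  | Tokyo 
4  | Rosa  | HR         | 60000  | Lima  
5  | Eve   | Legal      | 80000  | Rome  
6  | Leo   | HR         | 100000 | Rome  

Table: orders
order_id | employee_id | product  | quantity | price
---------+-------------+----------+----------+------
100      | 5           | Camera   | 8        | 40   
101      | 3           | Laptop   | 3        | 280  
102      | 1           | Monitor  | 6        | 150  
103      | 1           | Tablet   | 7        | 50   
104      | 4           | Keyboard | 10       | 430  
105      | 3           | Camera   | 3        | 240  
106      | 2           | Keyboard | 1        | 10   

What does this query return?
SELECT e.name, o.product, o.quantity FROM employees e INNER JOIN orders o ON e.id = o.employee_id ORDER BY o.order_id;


Joining employees.id = orders.employee_id:
  employee Eve (id=5) -> order Camera
  employee Carol (id=3) -> order Laptop
  employee Dave (id=1) -> order Monitor
  employee Dave (id=1) -> order Tablet
  employee Rosa (id=4) -> order Keyboard
  employee Carol (id=3) -> order Camera
  employee Uma (id=2) -> order Keyboard


7 rows:
Eve, Camera, 8
Carol, Laptop, 3
Dave, Monitor, 6
Dave, Tablet, 7
Rosa, Keyboard, 10
Carol, Camera, 3
Uma, Keyboard, 1


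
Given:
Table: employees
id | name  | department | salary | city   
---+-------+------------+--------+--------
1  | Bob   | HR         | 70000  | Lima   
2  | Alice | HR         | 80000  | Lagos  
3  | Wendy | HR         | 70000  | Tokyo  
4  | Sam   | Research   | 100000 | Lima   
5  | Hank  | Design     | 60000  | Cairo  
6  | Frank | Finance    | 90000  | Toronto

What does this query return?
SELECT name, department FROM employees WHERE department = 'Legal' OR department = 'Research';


Filtering: department = 'Legal' OR 'Research'
Matching: 1 rows

1 rows:
Sam, Research


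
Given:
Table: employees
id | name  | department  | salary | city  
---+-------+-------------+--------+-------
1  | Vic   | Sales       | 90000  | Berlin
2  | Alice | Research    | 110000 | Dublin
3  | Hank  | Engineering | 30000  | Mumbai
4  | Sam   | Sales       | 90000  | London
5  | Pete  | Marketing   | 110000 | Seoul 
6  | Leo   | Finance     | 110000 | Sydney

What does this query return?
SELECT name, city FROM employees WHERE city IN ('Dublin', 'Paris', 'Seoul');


Filtering: city IN ('Dublin', 'Paris', 'Seoul')
Matching: 2 rows

2 rows:
Alice, Dublin
Pete, Seoul
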